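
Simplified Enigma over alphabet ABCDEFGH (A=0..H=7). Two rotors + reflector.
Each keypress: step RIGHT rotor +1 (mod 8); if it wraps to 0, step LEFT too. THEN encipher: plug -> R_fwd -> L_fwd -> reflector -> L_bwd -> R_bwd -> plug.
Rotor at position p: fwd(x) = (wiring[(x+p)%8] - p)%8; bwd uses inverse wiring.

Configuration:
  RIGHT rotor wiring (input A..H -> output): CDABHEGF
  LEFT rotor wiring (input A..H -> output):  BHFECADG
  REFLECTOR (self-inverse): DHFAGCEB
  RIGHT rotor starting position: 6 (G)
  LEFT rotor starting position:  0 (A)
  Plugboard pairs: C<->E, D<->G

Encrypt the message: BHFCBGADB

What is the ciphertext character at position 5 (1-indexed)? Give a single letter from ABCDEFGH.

Char 1 ('B'): step: R->7, L=0; B->plug->B->R->D->L->E->refl->G->L'->H->R'->H->plug->H
Char 2 ('H'): step: R->0, L->1 (L advanced); H->plug->H->R->F->L->C->refl->F->L'->G->R'->G->plug->D
Char 3 ('F'): step: R->1, L=1; F->plug->F->R->F->L->C->refl->F->L'->G->R'->D->plug->G
Char 4 ('C'): step: R->2, L=1; C->plug->E->R->E->L->H->refl->B->L'->D->R'->F->plug->F
Char 5 ('B'): step: R->3, L=1; B->plug->B->R->E->L->H->refl->B->L'->D->R'->D->plug->G

G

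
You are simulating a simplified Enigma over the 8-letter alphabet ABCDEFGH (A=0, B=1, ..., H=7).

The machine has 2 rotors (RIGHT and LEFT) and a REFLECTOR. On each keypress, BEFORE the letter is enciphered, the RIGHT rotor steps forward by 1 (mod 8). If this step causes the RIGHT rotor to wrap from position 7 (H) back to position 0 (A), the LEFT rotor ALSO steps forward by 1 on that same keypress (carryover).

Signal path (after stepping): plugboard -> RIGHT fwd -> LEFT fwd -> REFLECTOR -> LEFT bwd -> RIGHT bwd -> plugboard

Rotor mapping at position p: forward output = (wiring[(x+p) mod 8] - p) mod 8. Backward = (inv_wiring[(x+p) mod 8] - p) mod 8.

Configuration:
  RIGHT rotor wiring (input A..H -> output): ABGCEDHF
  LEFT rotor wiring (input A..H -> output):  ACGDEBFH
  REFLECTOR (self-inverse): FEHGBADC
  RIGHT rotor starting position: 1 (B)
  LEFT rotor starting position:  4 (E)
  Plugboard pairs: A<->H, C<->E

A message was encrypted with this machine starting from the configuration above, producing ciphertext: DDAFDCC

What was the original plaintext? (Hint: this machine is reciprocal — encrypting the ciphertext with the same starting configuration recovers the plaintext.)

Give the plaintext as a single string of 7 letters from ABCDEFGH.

Answer: BCBEAFB

Derivation:
Char 1 ('D'): step: R->2, L=4; D->plug->D->R->B->L->F->refl->A->L'->A->R'->B->plug->B
Char 2 ('D'): step: R->3, L=4; D->plug->D->R->E->L->E->refl->B->L'->C->R'->E->plug->C
Char 3 ('A'): step: R->4, L=4; A->plug->H->R->G->L->C->refl->H->L'->H->R'->B->plug->B
Char 4 ('F'): step: R->5, L=4; F->plug->F->R->B->L->F->refl->A->L'->A->R'->C->plug->E
Char 5 ('D'): step: R->6, L=4; D->plug->D->R->D->L->D->refl->G->L'->F->R'->H->plug->A
Char 6 ('C'): step: R->7, L=4; C->plug->E->R->D->L->D->refl->G->L'->F->R'->F->plug->F
Char 7 ('C'): step: R->0, L->5 (L advanced); C->plug->E->R->E->L->F->refl->A->L'->B->R'->B->plug->B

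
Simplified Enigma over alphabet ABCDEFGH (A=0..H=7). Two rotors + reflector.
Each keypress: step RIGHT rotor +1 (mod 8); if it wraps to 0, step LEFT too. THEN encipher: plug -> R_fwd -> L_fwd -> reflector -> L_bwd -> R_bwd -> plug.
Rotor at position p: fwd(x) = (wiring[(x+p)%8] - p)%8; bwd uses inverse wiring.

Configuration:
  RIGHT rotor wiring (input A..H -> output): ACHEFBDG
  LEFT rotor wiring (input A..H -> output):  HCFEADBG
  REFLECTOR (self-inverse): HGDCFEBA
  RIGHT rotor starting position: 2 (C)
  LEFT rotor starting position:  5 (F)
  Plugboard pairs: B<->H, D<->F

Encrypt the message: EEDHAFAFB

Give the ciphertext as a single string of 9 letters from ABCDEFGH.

Answer: GABCCDFCA

Derivation:
Char 1 ('E'): step: R->3, L=5; E->plug->E->R->D->L->C->refl->D->L'->H->R'->G->plug->G
Char 2 ('E'): step: R->4, L=5; E->plug->E->R->E->L->F->refl->E->L'->B->R'->A->plug->A
Char 3 ('D'): step: R->5, L=5; D->plug->F->R->C->L->B->refl->G->L'->A->R'->H->plug->B
Char 4 ('H'): step: R->6, L=5; H->plug->B->R->A->L->G->refl->B->L'->C->R'->C->plug->C
Char 5 ('A'): step: R->7, L=5; A->plug->A->R->H->L->D->refl->C->L'->D->R'->C->plug->C
Char 6 ('F'): step: R->0, L->6 (L advanced); F->plug->D->R->E->L->H->refl->A->L'->B->R'->F->plug->D
Char 7 ('A'): step: R->1, L=6; A->plug->A->R->B->L->A->refl->H->L'->E->R'->D->plug->F
Char 8 ('F'): step: R->2, L=6; F->plug->D->R->H->L->F->refl->E->L'->D->R'->C->plug->C
Char 9 ('B'): step: R->3, L=6; B->plug->H->R->E->L->H->refl->A->L'->B->R'->A->plug->A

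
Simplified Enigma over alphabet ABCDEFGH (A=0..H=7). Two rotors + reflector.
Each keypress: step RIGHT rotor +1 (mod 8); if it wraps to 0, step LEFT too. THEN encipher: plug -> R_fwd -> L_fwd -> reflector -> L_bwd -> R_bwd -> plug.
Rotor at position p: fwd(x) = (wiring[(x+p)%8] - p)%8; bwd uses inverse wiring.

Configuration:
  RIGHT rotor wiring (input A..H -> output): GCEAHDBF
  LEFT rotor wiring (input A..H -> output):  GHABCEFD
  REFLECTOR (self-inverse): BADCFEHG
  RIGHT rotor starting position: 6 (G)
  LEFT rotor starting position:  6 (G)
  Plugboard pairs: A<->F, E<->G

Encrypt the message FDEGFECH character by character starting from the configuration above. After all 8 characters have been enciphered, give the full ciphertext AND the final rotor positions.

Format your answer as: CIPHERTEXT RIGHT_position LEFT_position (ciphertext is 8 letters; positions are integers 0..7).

Char 1 ('F'): step: R->7, L=6; F->plug->A->R->G->L->E->refl->F->L'->B->R'->E->plug->G
Char 2 ('D'): step: R->0, L->7 (L advanced); D->plug->D->R->A->L->E->refl->F->L'->G->R'->A->plug->F
Char 3 ('E'): step: R->1, L=7; E->plug->G->R->E->L->C->refl->D->L'->F->R'->H->plug->H
Char 4 ('G'): step: R->2, L=7; G->plug->E->R->H->L->G->refl->H->L'->B->R'->D->plug->D
Char 5 ('F'): step: R->3, L=7; F->plug->A->R->F->L->D->refl->C->L'->E->R'->B->plug->B
Char 6 ('E'): step: R->4, L=7; E->plug->G->R->A->L->E->refl->F->L'->G->R'->F->plug->A
Char 7 ('C'): step: R->5, L=7; C->plug->C->R->A->L->E->refl->F->L'->G->R'->A->plug->F
Char 8 ('H'): step: R->6, L=7; H->plug->H->R->F->L->D->refl->C->L'->E->R'->D->plug->D
Final: ciphertext=GFHDBAFD, RIGHT=6, LEFT=7

Answer: GFHDBAFD 6 7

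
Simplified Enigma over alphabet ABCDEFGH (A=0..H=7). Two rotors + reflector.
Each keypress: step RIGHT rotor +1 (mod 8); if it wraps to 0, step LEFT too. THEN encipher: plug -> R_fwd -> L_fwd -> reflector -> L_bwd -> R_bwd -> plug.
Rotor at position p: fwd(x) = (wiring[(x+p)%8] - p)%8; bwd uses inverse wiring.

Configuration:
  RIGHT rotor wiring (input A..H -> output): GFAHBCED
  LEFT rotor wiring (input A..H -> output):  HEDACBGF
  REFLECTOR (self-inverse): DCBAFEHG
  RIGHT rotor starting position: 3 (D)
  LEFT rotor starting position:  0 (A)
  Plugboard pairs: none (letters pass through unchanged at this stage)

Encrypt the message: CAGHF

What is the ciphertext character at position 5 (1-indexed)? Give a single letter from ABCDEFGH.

Char 1 ('C'): step: R->4, L=0; C->plug->C->R->A->L->H->refl->G->L'->G->R'->B->plug->B
Char 2 ('A'): step: R->5, L=0; A->plug->A->R->F->L->B->refl->C->L'->E->R'->H->plug->H
Char 3 ('G'): step: R->6, L=0; G->plug->G->R->D->L->A->refl->D->L'->C->R'->E->plug->E
Char 4 ('H'): step: R->7, L=0; H->plug->H->R->F->L->B->refl->C->L'->E->R'->A->plug->A
Char 5 ('F'): step: R->0, L->1 (L advanced); F->plug->F->R->C->L->H->refl->G->L'->H->R'->D->plug->D

D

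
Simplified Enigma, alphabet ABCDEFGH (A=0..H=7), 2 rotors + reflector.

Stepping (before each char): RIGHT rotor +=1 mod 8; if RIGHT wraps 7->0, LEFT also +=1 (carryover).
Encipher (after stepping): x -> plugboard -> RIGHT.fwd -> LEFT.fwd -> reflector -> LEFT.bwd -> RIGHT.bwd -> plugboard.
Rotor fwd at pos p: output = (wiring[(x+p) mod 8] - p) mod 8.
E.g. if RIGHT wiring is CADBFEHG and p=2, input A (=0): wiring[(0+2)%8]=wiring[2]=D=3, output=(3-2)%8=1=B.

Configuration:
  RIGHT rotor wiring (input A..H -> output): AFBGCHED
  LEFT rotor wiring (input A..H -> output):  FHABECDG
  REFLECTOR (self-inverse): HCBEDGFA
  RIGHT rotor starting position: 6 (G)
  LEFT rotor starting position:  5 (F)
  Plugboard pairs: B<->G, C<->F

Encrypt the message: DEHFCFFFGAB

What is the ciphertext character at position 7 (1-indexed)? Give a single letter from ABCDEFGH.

Char 1 ('D'): step: R->7, L=5; D->plug->D->R->C->L->B->refl->C->L'->E->R'->A->plug->A
Char 2 ('E'): step: R->0, L->6 (L advanced); E->plug->E->R->C->L->H->refl->A->L'->B->R'->C->plug->F
Char 3 ('H'): step: R->1, L=6; H->plug->H->R->H->L->E->refl->D->L'->F->R'->C->plug->F
Char 4 ('F'): step: R->2, L=6; F->plug->C->R->A->L->F->refl->G->L'->G->R'->G->plug->B
Char 5 ('C'): step: R->3, L=6; C->plug->F->R->F->L->D->refl->E->L'->H->R'->B->plug->G
Char 6 ('F'): step: R->4, L=6; F->plug->C->R->A->L->F->refl->G->L'->G->R'->A->plug->A
Char 7 ('F'): step: R->5, L=6; F->plug->C->R->G->L->G->refl->F->L'->A->R'->E->plug->E

E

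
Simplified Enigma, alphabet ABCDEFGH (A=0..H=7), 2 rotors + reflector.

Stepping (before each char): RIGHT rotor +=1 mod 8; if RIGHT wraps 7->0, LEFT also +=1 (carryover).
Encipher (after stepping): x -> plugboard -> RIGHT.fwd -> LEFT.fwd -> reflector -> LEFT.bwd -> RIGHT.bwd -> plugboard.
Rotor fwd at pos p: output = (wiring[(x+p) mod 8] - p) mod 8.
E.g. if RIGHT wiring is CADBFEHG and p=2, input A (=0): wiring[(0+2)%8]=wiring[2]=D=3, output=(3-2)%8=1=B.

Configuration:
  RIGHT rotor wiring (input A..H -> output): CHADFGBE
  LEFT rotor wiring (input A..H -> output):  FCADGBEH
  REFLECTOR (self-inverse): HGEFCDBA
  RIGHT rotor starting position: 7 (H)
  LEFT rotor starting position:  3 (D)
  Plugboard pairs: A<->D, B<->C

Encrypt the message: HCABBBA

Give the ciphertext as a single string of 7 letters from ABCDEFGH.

Char 1 ('H'): step: R->0, L->4 (L advanced); H->plug->H->R->E->L->B->refl->G->L'->F->R'->E->plug->E
Char 2 ('C'): step: R->1, L=4; C->plug->B->R->H->L->H->refl->A->L'->C->R'->C->plug->B
Char 3 ('A'): step: R->2, L=4; A->plug->D->R->E->L->B->refl->G->L'->F->R'->H->plug->H
Char 4 ('B'): step: R->3, L=4; B->plug->C->R->D->L->D->refl->F->L'->B->R'->E->plug->E
Char 5 ('B'): step: R->4, L=4; B->plug->C->R->F->L->G->refl->B->L'->E->R'->G->plug->G
Char 6 ('B'): step: R->5, L=4; B->plug->C->R->H->L->H->refl->A->L'->C->R'->E->plug->E
Char 7 ('A'): step: R->6, L=4; A->plug->D->R->B->L->F->refl->D->L'->D->R'->A->plug->D

Answer: EBHEGED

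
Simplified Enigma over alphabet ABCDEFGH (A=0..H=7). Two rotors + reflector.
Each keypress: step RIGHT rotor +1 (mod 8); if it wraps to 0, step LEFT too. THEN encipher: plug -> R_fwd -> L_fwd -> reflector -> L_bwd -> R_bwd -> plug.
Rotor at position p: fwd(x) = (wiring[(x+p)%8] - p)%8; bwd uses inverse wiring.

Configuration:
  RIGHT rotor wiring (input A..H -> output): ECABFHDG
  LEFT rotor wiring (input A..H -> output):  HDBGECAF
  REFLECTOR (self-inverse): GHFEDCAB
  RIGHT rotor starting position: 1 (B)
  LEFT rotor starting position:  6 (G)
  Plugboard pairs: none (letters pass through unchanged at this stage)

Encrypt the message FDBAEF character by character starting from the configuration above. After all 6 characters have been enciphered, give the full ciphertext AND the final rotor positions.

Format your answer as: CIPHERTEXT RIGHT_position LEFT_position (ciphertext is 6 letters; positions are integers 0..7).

Answer: BEECHB 7 6

Derivation:
Char 1 ('F'): step: R->2, L=6; F->plug->F->R->E->L->D->refl->E->L'->H->R'->B->plug->B
Char 2 ('D'): step: R->3, L=6; D->plug->D->R->A->L->C->refl->F->L'->D->R'->E->plug->E
Char 3 ('B'): step: R->4, L=6; B->plug->B->R->D->L->F->refl->C->L'->A->R'->E->plug->E
Char 4 ('A'): step: R->5, L=6; A->plug->A->R->C->L->B->refl->H->L'->B->R'->C->plug->C
Char 5 ('E'): step: R->6, L=6; E->plug->E->R->C->L->B->refl->H->L'->B->R'->H->plug->H
Char 6 ('F'): step: R->7, L=6; F->plug->F->R->G->L->G->refl->A->L'->F->R'->B->plug->B
Final: ciphertext=BEECHB, RIGHT=7, LEFT=6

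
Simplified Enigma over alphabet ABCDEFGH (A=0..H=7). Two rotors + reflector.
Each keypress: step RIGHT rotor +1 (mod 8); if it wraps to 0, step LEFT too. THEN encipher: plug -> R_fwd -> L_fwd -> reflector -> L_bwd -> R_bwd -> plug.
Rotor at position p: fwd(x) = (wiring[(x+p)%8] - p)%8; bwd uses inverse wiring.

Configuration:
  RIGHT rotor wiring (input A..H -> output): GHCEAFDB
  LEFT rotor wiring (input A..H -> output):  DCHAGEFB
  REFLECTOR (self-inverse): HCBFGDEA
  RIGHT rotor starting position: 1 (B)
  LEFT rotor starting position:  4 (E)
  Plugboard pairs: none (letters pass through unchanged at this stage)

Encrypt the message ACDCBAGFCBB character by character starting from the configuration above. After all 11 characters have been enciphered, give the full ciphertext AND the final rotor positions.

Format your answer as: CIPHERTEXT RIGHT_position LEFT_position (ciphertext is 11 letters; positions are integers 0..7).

Answer: BDCDFCCCGHH 4 5

Derivation:
Char 1 ('A'): step: R->2, L=4; A->plug->A->R->A->L->C->refl->B->L'->C->R'->B->plug->B
Char 2 ('C'): step: R->3, L=4; C->plug->C->R->C->L->B->refl->C->L'->A->R'->D->plug->D
Char 3 ('D'): step: R->4, L=4; D->plug->D->R->F->L->G->refl->E->L'->H->R'->C->plug->C
Char 4 ('C'): step: R->5, L=4; C->plug->C->R->E->L->H->refl->A->L'->B->R'->D->plug->D
Char 5 ('B'): step: R->6, L=4; B->plug->B->R->D->L->F->refl->D->L'->G->R'->F->plug->F
Char 6 ('A'): step: R->7, L=4; A->plug->A->R->C->L->B->refl->C->L'->A->R'->C->plug->C
Char 7 ('G'): step: R->0, L->5 (L advanced); G->plug->G->R->D->L->G->refl->E->L'->C->R'->C->plug->C
Char 8 ('F'): step: R->1, L=5; F->plug->F->R->C->L->E->refl->G->L'->D->R'->C->plug->C
Char 9 ('C'): step: R->2, L=5; C->plug->C->R->G->L->D->refl->F->L'->E->R'->G->plug->G
Char 10 ('B'): step: R->3, L=5; B->plug->B->R->F->L->C->refl->B->L'->H->R'->H->plug->H
Char 11 ('B'): step: R->4, L=5; B->plug->B->R->B->L->A->refl->H->L'->A->R'->H->plug->H
Final: ciphertext=BDCDFCCCGHH, RIGHT=4, LEFT=5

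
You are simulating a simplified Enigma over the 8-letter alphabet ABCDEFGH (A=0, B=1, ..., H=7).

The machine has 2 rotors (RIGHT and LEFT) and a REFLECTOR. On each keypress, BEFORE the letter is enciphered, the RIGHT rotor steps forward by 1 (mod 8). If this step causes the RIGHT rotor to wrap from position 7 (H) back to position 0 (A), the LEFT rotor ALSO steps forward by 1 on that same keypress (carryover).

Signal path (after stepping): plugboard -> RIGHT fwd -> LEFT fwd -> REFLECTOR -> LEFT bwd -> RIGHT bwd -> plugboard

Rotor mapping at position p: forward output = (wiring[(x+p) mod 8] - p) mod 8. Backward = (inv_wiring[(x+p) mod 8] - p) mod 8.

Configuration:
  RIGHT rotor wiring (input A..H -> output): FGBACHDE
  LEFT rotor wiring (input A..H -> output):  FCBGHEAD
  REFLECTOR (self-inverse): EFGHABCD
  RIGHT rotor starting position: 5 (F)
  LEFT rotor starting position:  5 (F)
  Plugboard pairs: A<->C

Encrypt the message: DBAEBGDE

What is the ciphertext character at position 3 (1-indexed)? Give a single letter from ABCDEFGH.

Char 1 ('D'): step: R->6, L=5; D->plug->D->R->A->L->H->refl->D->L'->B->R'->H->plug->H
Char 2 ('B'): step: R->7, L=5; B->plug->B->R->G->L->B->refl->F->L'->E->R'->H->plug->H
Char 3 ('A'): step: R->0, L->6 (L advanced); A->plug->C->R->B->L->F->refl->B->L'->G->R'->B->plug->B

B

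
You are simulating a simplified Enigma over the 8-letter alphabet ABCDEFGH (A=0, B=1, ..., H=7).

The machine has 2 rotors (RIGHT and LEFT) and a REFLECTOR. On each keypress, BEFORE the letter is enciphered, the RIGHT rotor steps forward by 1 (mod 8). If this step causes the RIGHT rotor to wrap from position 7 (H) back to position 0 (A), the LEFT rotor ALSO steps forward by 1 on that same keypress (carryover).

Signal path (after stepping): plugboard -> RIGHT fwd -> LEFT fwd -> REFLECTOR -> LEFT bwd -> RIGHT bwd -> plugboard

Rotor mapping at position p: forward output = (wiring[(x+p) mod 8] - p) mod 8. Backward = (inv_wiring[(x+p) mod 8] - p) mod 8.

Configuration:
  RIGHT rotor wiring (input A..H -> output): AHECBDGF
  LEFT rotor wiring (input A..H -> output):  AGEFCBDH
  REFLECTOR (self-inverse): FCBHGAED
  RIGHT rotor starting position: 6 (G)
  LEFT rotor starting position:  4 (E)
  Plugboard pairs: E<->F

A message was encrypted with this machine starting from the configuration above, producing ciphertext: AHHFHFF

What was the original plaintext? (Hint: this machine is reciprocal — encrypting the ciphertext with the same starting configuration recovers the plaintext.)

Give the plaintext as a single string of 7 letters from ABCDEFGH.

Answer: BEAACCH

Derivation:
Char 1 ('A'): step: R->7, L=4; A->plug->A->R->G->L->A->refl->F->L'->B->R'->B->plug->B
Char 2 ('H'): step: R->0, L->5 (L advanced); H->plug->H->R->F->L->H->refl->D->L'->D->R'->F->plug->E
Char 3 ('H'): step: R->1, L=5; H->plug->H->R->H->L->F->refl->A->L'->G->R'->A->plug->A
Char 4 ('F'): step: R->2, L=5; F->plug->E->R->E->L->B->refl->C->L'->C->R'->A->plug->A
Char 5 ('H'): step: R->3, L=5; H->plug->H->R->B->L->G->refl->E->L'->A->R'->C->plug->C
Char 6 ('F'): step: R->4, L=5; F->plug->E->R->E->L->B->refl->C->L'->C->R'->C->plug->C
Char 7 ('F'): step: R->5, L=5; F->plug->E->R->C->L->C->refl->B->L'->E->R'->H->plug->H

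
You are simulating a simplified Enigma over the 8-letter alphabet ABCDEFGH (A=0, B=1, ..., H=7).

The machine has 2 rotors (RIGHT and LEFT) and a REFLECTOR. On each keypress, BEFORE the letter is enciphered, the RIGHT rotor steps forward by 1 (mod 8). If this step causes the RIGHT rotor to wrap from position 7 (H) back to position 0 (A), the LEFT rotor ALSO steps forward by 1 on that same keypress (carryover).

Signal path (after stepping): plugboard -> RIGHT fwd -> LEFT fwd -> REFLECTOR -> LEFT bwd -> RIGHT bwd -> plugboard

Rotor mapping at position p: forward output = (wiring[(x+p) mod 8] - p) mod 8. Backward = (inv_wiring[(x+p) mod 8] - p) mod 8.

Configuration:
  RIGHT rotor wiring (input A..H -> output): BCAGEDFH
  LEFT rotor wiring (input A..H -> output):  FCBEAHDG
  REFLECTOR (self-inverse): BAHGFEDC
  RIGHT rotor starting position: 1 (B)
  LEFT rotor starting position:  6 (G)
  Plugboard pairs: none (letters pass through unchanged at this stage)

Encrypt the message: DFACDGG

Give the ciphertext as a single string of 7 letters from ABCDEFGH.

Char 1 ('D'): step: R->2, L=6; D->plug->D->R->B->L->A->refl->B->L'->H->R'->G->plug->G
Char 2 ('F'): step: R->3, L=6; F->plug->F->R->G->L->C->refl->H->L'->C->R'->D->plug->D
Char 3 ('A'): step: R->4, L=6; A->plug->A->R->A->L->F->refl->E->L'->D->R'->D->plug->D
Char 4 ('C'): step: R->5, L=6; C->plug->C->R->C->L->H->refl->C->L'->G->R'->A->plug->A
Char 5 ('D'): step: R->6, L=6; D->plug->D->R->E->L->D->refl->G->L'->F->R'->H->plug->H
Char 6 ('G'): step: R->7, L=6; G->plug->G->R->E->L->D->refl->G->L'->F->R'->F->plug->F
Char 7 ('G'): step: R->0, L->7 (L advanced); G->plug->G->R->F->L->B->refl->A->L'->G->R'->D->plug->D

Answer: GDDAHFD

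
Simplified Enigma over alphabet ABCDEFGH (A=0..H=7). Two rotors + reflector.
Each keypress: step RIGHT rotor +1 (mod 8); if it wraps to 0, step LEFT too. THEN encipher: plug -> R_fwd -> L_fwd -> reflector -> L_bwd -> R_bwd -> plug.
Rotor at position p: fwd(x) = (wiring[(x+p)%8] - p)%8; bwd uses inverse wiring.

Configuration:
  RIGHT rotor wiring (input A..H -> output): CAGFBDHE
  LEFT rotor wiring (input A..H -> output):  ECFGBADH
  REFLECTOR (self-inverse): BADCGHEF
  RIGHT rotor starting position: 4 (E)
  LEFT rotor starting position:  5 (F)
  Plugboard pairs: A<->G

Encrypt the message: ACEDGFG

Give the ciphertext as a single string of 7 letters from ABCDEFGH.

Answer: BAGEFBH

Derivation:
Char 1 ('A'): step: R->5, L=5; A->plug->G->R->A->L->D->refl->C->L'->C->R'->B->plug->B
Char 2 ('C'): step: R->6, L=5; C->plug->C->R->E->L->F->refl->H->L'->D->R'->G->plug->A
Char 3 ('E'): step: R->7, L=5; E->plug->E->R->G->L->B->refl->A->L'->F->R'->A->plug->G
Char 4 ('D'): step: R->0, L->6 (L advanced); D->plug->D->R->F->L->A->refl->B->L'->B->R'->E->plug->E
Char 5 ('G'): step: R->1, L=6; G->plug->A->R->H->L->C->refl->D->L'->G->R'->F->plug->F
Char 6 ('F'): step: R->2, L=6; F->plug->F->R->C->L->G->refl->E->L'->D->R'->B->plug->B
Char 7 ('G'): step: R->3, L=6; G->plug->A->R->C->L->G->refl->E->L'->D->R'->H->plug->H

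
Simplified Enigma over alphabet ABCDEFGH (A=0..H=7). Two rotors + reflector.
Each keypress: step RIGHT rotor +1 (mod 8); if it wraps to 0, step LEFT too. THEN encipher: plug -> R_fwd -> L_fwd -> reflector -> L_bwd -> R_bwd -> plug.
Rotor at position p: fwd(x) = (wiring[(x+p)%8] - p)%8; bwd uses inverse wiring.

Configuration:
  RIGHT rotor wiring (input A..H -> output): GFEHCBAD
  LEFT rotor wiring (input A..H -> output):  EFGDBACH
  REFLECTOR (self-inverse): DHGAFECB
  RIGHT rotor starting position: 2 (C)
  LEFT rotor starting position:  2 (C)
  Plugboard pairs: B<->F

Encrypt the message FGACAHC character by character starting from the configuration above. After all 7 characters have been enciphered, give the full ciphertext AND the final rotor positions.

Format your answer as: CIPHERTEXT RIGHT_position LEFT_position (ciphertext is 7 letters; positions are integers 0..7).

Char 1 ('F'): step: R->3, L=2; F->plug->B->R->H->L->D->refl->A->L'->E->R'->A->plug->A
Char 2 ('G'): step: R->4, L=2; G->plug->G->R->A->L->E->refl->F->L'->F->R'->B->plug->F
Char 3 ('A'): step: R->5, L=2; A->plug->A->R->E->L->A->refl->D->L'->H->R'->F->plug->B
Char 4 ('C'): step: R->6, L=2; C->plug->C->R->A->L->E->refl->F->L'->F->R'->B->plug->F
Char 5 ('A'): step: R->7, L=2; A->plug->A->R->E->L->A->refl->D->L'->H->R'->B->plug->F
Char 6 ('H'): step: R->0, L->3 (L advanced); H->plug->H->R->D->L->H->refl->B->L'->F->R'->B->plug->F
Char 7 ('C'): step: R->1, L=3; C->plug->C->R->G->L->C->refl->G->L'->B->R'->D->plug->D
Final: ciphertext=AFBFFFD, RIGHT=1, LEFT=3

Answer: AFBFFFD 1 3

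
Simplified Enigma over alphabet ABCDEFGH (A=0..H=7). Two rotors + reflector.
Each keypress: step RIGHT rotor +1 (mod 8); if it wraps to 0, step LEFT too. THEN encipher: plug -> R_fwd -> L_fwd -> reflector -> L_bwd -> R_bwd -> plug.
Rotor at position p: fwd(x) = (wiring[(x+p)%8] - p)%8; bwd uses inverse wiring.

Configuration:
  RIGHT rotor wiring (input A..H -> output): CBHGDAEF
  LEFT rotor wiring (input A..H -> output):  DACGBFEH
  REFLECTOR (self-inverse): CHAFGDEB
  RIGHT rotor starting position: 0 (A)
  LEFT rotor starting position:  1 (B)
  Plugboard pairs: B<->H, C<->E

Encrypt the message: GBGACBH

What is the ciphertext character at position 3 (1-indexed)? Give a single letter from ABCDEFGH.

Char 1 ('G'): step: R->1, L=1; G->plug->G->R->E->L->E->refl->G->L'->G->R'->B->plug->H
Char 2 ('B'): step: R->2, L=1; B->plug->H->R->H->L->C->refl->A->L'->D->R'->F->plug->F
Char 3 ('G'): step: R->3, L=1; G->plug->G->R->G->L->G->refl->E->L'->E->R'->H->plug->B

B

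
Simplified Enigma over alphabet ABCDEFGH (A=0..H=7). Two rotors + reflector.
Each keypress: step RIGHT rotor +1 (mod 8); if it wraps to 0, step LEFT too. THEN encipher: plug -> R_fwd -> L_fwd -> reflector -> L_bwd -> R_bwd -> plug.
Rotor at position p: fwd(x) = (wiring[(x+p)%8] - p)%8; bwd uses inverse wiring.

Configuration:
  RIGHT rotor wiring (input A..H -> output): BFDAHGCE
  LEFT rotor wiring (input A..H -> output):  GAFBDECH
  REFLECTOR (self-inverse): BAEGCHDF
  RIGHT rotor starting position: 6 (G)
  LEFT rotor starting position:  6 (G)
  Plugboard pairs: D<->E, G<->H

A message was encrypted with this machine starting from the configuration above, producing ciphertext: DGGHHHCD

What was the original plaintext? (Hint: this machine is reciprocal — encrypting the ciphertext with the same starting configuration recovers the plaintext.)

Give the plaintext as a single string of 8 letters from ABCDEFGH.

Char 1 ('D'): step: R->7, L=6; D->plug->E->R->B->L->B->refl->A->L'->C->R'->B->plug->B
Char 2 ('G'): step: R->0, L->7 (L advanced); G->plug->H->R->E->L->C->refl->E->L'->F->R'->B->plug->B
Char 3 ('G'): step: R->1, L=7; G->plug->H->R->A->L->A->refl->B->L'->C->R'->B->plug->B
Char 4 ('H'): step: R->2, L=7; H->plug->G->R->H->L->D->refl->G->L'->D->R'->H->plug->G
Char 5 ('H'): step: R->3, L=7; H->plug->G->R->C->L->B->refl->A->L'->A->R'->H->plug->G
Char 6 ('H'): step: R->4, L=7; H->plug->G->R->H->L->D->refl->G->L'->D->R'->A->plug->A
Char 7 ('C'): step: R->5, L=7; C->plug->C->R->H->L->D->refl->G->L'->D->R'->G->plug->H
Char 8 ('D'): step: R->6, L=7; D->plug->E->R->F->L->E->refl->C->L'->E->R'->A->plug->A

Answer: BBBGGAHA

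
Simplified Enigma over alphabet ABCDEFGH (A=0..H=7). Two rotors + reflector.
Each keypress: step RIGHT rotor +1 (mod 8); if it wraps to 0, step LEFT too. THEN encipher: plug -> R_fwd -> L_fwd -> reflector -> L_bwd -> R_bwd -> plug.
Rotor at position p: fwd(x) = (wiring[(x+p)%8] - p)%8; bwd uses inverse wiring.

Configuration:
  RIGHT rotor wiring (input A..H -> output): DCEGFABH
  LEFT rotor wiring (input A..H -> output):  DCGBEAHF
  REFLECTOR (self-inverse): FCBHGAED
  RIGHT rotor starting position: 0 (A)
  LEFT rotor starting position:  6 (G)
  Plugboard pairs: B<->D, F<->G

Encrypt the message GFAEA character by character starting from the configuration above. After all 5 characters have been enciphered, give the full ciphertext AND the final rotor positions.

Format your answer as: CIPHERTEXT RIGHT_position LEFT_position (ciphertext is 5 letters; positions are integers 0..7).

Char 1 ('G'): step: R->1, L=6; G->plug->F->R->A->L->B->refl->C->L'->H->R'->E->plug->E
Char 2 ('F'): step: R->2, L=6; F->plug->G->R->B->L->H->refl->D->L'->F->R'->F->plug->G
Char 3 ('A'): step: R->3, L=6; A->plug->A->R->D->L->E->refl->G->L'->G->R'->D->plug->B
Char 4 ('E'): step: R->4, L=6; E->plug->E->R->H->L->C->refl->B->L'->A->R'->G->plug->F
Char 5 ('A'): step: R->5, L=6; A->plug->A->R->D->L->E->refl->G->L'->G->R'->D->plug->B
Final: ciphertext=EGBFB, RIGHT=5, LEFT=6

Answer: EGBFB 5 6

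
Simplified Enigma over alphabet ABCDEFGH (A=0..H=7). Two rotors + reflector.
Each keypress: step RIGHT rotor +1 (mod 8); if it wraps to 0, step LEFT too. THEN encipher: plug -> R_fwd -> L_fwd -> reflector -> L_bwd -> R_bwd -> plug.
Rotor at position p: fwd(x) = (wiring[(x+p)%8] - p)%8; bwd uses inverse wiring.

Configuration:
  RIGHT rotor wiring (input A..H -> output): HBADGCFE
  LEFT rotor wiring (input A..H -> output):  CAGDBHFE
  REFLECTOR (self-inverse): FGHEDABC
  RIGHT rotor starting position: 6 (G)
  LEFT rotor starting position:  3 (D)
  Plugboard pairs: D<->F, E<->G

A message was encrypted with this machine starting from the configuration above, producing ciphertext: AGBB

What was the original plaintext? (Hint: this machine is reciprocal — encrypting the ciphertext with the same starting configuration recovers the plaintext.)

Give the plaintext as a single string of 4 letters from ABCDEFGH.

Char 1 ('A'): step: R->7, L=3; A->plug->A->R->F->L->H->refl->C->L'->D->R'->G->plug->E
Char 2 ('G'): step: R->0, L->4 (L advanced); G->plug->E->R->G->L->C->refl->H->L'->H->R'->A->plug->A
Char 3 ('B'): step: R->1, L=4; B->plug->B->R->H->L->H->refl->C->L'->G->R'->H->plug->H
Char 4 ('B'): step: R->2, L=4; B->plug->B->R->B->L->D->refl->E->L'->F->R'->G->plug->E

Answer: EAHE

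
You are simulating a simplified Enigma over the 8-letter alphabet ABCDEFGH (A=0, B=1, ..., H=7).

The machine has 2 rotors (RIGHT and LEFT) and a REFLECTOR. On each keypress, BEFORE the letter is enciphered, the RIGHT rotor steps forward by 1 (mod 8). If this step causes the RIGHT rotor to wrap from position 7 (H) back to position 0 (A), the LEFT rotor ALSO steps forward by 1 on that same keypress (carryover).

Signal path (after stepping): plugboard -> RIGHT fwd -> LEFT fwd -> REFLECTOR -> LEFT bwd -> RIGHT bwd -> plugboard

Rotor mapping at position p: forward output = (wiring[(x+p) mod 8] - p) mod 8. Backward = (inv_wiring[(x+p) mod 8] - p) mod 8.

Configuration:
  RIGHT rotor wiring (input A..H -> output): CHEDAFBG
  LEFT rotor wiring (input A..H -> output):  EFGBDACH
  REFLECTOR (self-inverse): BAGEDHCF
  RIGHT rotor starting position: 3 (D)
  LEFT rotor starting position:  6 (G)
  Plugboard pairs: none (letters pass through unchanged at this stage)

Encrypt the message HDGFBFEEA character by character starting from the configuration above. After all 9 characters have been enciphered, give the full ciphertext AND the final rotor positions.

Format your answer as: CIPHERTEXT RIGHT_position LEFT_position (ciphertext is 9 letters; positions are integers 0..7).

Answer: DAHEFAHHD 4 7

Derivation:
Char 1 ('H'): step: R->4, L=6; H->plug->H->R->H->L->C->refl->G->L'->C->R'->D->plug->D
Char 2 ('D'): step: R->5, L=6; D->plug->D->R->F->L->D->refl->E->L'->A->R'->A->plug->A
Char 3 ('G'): step: R->6, L=6; G->plug->G->R->C->L->G->refl->C->L'->H->R'->H->plug->H
Char 4 ('F'): step: R->7, L=6; F->plug->F->R->B->L->B->refl->A->L'->E->R'->E->plug->E
Char 5 ('B'): step: R->0, L->7 (L advanced); B->plug->B->R->H->L->D->refl->E->L'->F->R'->F->plug->F
Char 6 ('F'): step: R->1, L=7; F->plug->F->R->A->L->A->refl->B->L'->G->R'->A->plug->A
Char 7 ('E'): step: R->2, L=7; E->plug->E->R->H->L->D->refl->E->L'->F->R'->H->plug->H
Char 8 ('E'): step: R->3, L=7; E->plug->E->R->D->L->H->refl->F->L'->B->R'->H->plug->H
Char 9 ('A'): step: R->4, L=7; A->plug->A->R->E->L->C->refl->G->L'->C->R'->D->plug->D
Final: ciphertext=DAHEFAHHD, RIGHT=4, LEFT=7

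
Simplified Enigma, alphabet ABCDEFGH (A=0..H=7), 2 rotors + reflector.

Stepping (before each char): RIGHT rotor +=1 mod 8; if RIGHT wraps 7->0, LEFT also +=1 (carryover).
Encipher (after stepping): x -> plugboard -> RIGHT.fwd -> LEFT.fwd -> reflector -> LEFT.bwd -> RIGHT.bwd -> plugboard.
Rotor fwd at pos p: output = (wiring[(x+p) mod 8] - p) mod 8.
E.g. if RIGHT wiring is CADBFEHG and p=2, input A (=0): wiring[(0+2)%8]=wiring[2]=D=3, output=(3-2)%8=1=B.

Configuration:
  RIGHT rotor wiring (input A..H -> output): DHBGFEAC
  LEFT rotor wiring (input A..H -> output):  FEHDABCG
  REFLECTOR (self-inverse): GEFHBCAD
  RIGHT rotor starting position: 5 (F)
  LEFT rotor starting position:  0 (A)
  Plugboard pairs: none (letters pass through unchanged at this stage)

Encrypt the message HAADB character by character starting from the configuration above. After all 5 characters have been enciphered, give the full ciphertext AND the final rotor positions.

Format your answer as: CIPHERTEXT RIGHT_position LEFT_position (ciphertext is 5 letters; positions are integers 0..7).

Char 1 ('H'): step: R->6, L=0; H->plug->H->R->G->L->C->refl->F->L'->A->R'->F->plug->F
Char 2 ('A'): step: R->7, L=0; A->plug->A->R->D->L->D->refl->H->L'->C->R'->D->plug->D
Char 3 ('A'): step: R->0, L->1 (L advanced); A->plug->A->R->D->L->H->refl->D->L'->A->R'->G->plug->G
Char 4 ('D'): step: R->1, L=1; D->plug->D->R->E->L->A->refl->G->L'->B->R'->G->plug->G
Char 5 ('B'): step: R->2, L=1; B->plug->B->R->E->L->A->refl->G->L'->B->R'->G->plug->G
Final: ciphertext=FDGGG, RIGHT=2, LEFT=1

Answer: FDGGG 2 1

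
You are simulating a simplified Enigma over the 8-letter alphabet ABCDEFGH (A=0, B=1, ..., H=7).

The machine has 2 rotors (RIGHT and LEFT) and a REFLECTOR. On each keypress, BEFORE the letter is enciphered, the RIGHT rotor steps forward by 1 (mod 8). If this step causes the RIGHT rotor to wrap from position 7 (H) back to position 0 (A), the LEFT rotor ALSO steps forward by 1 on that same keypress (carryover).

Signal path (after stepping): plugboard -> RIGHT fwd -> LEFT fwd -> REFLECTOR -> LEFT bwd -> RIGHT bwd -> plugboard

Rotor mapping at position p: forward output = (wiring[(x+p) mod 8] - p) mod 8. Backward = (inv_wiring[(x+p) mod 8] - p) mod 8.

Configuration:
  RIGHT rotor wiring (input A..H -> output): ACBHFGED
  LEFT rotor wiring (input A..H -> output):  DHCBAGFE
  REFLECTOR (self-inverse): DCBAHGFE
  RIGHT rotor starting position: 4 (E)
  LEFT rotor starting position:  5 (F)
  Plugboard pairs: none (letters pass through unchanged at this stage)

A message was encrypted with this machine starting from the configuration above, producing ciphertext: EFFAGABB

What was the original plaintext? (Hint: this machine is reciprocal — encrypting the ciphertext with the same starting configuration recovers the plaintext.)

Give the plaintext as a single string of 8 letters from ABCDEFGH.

Char 1 ('E'): step: R->5, L=5; E->plug->E->R->F->L->F->refl->G->L'->D->R'->D->plug->D
Char 2 ('F'): step: R->6, L=5; F->plug->F->R->B->L->A->refl->D->L'->H->R'->G->plug->G
Char 3 ('F'): step: R->7, L=5; F->plug->F->R->G->L->E->refl->H->L'->C->R'->D->plug->D
Char 4 ('A'): step: R->0, L->6 (L advanced); A->plug->A->R->A->L->H->refl->E->L'->E->R'->G->plug->G
Char 5 ('G'): step: R->1, L=6; G->plug->G->R->C->L->F->refl->G->L'->B->R'->A->plug->A
Char 6 ('A'): step: R->2, L=6; A->plug->A->R->H->L->A->refl->D->L'->F->R'->B->plug->B
Char 7 ('B'): step: R->3, L=6; B->plug->B->R->C->L->F->refl->G->L'->B->R'->D->plug->D
Char 8 ('B'): step: R->4, L=6; B->plug->B->R->C->L->F->refl->G->L'->B->R'->A->plug->A

Answer: DGDGABDA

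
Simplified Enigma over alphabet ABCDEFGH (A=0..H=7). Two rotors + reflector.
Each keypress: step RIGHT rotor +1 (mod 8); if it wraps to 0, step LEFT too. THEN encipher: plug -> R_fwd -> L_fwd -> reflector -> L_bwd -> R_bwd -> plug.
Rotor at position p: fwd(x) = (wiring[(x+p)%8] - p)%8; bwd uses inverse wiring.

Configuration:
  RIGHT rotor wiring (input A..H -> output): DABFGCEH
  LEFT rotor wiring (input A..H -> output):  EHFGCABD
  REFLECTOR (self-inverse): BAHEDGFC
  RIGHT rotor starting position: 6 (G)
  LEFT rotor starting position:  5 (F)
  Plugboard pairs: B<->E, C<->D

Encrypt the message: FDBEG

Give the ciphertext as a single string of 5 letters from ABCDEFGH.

Answer: CFHFE

Derivation:
Char 1 ('F'): step: R->7, L=5; F->plug->F->R->H->L->F->refl->G->L'->C->R'->D->plug->C
Char 2 ('D'): step: R->0, L->6 (L advanced); D->plug->C->R->B->L->F->refl->G->L'->C->R'->F->plug->F
Char 3 ('B'): step: R->1, L=6; B->plug->E->R->B->L->F->refl->G->L'->C->R'->H->plug->H
Char 4 ('E'): step: R->2, L=6; E->plug->B->R->D->L->B->refl->A->L'->F->R'->F->plug->F
Char 5 ('G'): step: R->3, L=6; G->plug->G->R->F->L->A->refl->B->L'->D->R'->B->plug->E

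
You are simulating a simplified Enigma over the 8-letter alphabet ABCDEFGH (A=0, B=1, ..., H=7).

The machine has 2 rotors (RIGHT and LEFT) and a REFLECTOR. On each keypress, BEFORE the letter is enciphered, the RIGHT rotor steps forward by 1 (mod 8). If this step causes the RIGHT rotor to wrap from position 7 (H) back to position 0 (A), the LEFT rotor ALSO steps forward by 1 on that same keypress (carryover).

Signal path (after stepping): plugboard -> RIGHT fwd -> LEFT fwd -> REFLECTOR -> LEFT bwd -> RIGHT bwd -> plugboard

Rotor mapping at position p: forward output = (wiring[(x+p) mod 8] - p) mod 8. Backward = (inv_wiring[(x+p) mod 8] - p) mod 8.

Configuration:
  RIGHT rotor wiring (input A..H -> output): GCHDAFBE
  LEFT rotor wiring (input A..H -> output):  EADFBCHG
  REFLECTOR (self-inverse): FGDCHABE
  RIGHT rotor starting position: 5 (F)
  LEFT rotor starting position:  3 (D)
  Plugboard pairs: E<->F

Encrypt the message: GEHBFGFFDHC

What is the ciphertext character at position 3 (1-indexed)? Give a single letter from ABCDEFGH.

Char 1 ('G'): step: R->6, L=3; G->plug->G->R->C->L->H->refl->E->L'->D->R'->A->plug->A
Char 2 ('E'): step: R->7, L=3; E->plug->F->R->B->L->G->refl->B->L'->F->R'->A->plug->A
Char 3 ('H'): step: R->0, L->4 (L advanced); H->plug->H->R->E->L->A->refl->F->L'->A->R'->E->plug->F

F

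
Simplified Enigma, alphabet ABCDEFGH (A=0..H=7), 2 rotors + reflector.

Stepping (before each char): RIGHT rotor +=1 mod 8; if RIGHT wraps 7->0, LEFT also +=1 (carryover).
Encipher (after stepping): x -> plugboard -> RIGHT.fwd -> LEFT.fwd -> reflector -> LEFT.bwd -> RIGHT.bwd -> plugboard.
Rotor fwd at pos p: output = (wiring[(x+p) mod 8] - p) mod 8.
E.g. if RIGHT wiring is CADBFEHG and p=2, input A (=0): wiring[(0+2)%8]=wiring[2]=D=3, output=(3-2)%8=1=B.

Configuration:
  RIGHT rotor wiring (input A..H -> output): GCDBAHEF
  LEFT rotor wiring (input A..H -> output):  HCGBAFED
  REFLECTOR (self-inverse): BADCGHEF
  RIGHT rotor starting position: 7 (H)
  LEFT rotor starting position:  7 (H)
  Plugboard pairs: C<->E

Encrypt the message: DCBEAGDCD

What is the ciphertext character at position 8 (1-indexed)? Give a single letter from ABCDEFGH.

Char 1 ('D'): step: R->0, L->0 (L advanced); D->plug->D->R->B->L->C->refl->D->L'->H->R'->F->plug->F
Char 2 ('C'): step: R->1, L=0; C->plug->E->R->G->L->E->refl->G->L'->C->R'->B->plug->B
Char 3 ('B'): step: R->2, L=0; B->plug->B->R->H->L->D->refl->C->L'->B->R'->A->plug->A
Char 4 ('E'): step: R->3, L=0; E->plug->C->R->E->L->A->refl->B->L'->D->R'->F->plug->F
Char 5 ('A'): step: R->4, L=0; A->plug->A->R->E->L->A->refl->B->L'->D->R'->B->plug->B
Char 6 ('G'): step: R->5, L=0; G->plug->G->R->E->L->A->refl->B->L'->D->R'->H->plug->H
Char 7 ('D'): step: R->6, L=0; D->plug->D->R->E->L->A->refl->B->L'->D->R'->F->plug->F
Char 8 ('C'): step: R->7, L=0; C->plug->E->R->C->L->G->refl->E->L'->G->R'->A->plug->A

A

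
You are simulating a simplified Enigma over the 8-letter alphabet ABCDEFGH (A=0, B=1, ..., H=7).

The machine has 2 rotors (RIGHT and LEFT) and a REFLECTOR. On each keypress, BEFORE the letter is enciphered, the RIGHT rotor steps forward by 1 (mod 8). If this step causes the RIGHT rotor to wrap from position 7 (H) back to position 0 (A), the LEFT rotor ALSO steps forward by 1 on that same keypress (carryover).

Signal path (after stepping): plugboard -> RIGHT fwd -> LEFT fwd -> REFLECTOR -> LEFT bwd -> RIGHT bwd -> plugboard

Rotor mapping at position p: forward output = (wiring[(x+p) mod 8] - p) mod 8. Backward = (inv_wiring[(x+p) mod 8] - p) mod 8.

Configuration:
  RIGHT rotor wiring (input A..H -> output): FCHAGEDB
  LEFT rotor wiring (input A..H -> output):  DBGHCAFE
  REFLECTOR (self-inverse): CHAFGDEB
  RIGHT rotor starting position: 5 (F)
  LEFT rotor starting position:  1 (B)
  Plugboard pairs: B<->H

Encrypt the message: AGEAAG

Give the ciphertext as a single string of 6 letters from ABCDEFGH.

Answer: FACBDE

Derivation:
Char 1 ('A'): step: R->6, L=1; A->plug->A->R->F->L->E->refl->G->L'->C->R'->F->plug->F
Char 2 ('G'): step: R->7, L=1; G->plug->G->R->F->L->E->refl->G->L'->C->R'->A->plug->A
Char 3 ('E'): step: R->0, L->2 (L advanced); E->plug->E->R->G->L->B->refl->H->L'->H->R'->C->plug->C
Char 4 ('A'): step: R->1, L=2; A->plug->A->R->B->L->F->refl->D->L'->E->R'->H->plug->B
Char 5 ('A'): step: R->2, L=2; A->plug->A->R->F->L->C->refl->A->L'->C->R'->D->plug->D
Char 6 ('G'): step: R->3, L=2; G->plug->G->R->H->L->H->refl->B->L'->G->R'->E->plug->E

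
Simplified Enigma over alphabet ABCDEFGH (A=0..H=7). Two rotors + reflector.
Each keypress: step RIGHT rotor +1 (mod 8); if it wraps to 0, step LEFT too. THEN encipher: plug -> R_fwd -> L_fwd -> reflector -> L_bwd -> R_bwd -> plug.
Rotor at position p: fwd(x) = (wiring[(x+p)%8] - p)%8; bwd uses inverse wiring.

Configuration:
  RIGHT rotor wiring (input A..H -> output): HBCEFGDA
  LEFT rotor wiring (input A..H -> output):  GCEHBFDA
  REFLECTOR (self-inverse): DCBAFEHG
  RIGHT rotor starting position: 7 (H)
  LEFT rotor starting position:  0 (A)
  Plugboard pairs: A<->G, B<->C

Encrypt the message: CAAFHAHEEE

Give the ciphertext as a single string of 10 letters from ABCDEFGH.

Answer: ADGHFEGCBF

Derivation:
Char 1 ('C'): step: R->0, L->1 (L advanced); C->plug->B->R->B->L->D->refl->A->L'->D->R'->G->plug->A
Char 2 ('A'): step: R->1, L=1; A->plug->G->R->H->L->F->refl->E->L'->E->R'->D->plug->D
Char 3 ('A'): step: R->2, L=1; A->plug->G->R->F->L->C->refl->B->L'->A->R'->A->plug->G
Char 4 ('F'): step: R->3, L=1; F->plug->F->R->E->L->E->refl->F->L'->H->R'->H->plug->H
Char 5 ('H'): step: R->4, L=1; H->plug->H->R->A->L->B->refl->C->L'->F->R'->F->plug->F
Char 6 ('A'): step: R->5, L=1; A->plug->G->R->H->L->F->refl->E->L'->E->R'->E->plug->E
Char 7 ('H'): step: R->6, L=1; H->plug->H->R->A->L->B->refl->C->L'->F->R'->A->plug->G
Char 8 ('E'): step: R->7, L=1; E->plug->E->R->F->L->C->refl->B->L'->A->R'->B->plug->C
Char 9 ('E'): step: R->0, L->2 (L advanced); E->plug->E->R->F->L->G->refl->H->L'->C->R'->C->plug->B
Char 10 ('E'): step: R->1, L=2; E->plug->E->R->F->L->G->refl->H->L'->C->R'->F->plug->F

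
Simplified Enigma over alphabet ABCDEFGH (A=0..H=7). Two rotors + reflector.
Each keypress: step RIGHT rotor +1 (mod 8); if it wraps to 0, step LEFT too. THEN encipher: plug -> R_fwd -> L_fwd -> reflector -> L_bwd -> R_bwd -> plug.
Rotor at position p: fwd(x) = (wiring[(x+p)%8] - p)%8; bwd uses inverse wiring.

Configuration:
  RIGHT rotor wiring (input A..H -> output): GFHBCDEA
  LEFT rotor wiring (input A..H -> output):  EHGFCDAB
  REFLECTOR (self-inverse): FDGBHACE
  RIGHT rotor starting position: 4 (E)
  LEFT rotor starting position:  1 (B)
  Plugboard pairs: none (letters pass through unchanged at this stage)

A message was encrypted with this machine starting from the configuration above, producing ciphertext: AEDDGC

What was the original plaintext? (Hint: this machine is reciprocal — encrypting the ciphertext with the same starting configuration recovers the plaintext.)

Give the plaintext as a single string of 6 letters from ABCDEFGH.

Answer: DAGFEA

Derivation:
Char 1 ('A'): step: R->5, L=1; A->plug->A->R->G->L->A->refl->F->L'->B->R'->D->plug->D
Char 2 ('E'): step: R->6, L=1; E->plug->E->R->B->L->F->refl->A->L'->G->R'->A->plug->A
Char 3 ('D'): step: R->7, L=1; D->plug->D->R->A->L->G->refl->C->L'->E->R'->G->plug->G
Char 4 ('D'): step: R->0, L->2 (L advanced); D->plug->D->R->B->L->D->refl->B->L'->D->R'->F->plug->F
Char 5 ('G'): step: R->1, L=2; G->plug->G->R->H->L->F->refl->A->L'->C->R'->E->plug->E
Char 6 ('C'): step: R->2, L=2; C->plug->C->R->A->L->E->refl->H->L'->F->R'->A->plug->A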